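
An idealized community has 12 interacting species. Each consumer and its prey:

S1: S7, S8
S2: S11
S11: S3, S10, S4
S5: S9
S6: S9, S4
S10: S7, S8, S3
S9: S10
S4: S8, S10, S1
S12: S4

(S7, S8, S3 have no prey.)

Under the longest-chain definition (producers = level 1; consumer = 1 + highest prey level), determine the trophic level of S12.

S7 is a producer → level 1.
S10 eats S7 (level 1); other prey at levels: S8 1, S3 1 → level 2.
S4 eats S10 (level 2); other prey at levels: S8 1, S1 2 → level 3.
S12 eats S4 → level 4.

Trophic level 4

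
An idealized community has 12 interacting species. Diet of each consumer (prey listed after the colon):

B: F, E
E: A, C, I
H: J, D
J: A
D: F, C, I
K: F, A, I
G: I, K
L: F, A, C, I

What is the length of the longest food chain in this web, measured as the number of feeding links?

2 links

One longest chain: A → J → H.
It has 3 species and 2 links.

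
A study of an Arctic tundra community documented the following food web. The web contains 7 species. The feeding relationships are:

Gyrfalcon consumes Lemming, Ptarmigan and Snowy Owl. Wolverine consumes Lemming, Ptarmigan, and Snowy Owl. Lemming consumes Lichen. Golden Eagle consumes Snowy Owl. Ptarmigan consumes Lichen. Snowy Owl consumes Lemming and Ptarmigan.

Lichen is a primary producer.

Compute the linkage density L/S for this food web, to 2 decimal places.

L/S = 1.57

There are L = 11 links among S = 7 species.
L/S = 11/7 = 1.5714 ≈ 1.57.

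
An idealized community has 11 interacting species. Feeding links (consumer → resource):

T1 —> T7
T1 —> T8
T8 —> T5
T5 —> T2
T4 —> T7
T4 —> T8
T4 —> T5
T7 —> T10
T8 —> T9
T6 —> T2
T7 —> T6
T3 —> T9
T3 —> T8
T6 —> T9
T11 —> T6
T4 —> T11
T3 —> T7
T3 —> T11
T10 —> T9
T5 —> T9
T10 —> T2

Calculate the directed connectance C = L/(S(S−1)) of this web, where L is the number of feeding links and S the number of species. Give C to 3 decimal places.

C = 0.191

The web has S = 11 species and L = 21 feeding links.
C = L / (S(S−1)) = 21 / 110 = 0.1909 ≈ 0.191.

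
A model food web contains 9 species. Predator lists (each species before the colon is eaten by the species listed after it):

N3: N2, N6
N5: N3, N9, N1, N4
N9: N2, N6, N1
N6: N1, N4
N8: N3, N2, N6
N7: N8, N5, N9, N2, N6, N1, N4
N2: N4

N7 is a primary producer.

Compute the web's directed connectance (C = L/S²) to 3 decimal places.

The web has S = 9 species and L = 22 feeding links.
C = L / S² = 22 / 81 = 0.2716 ≈ 0.272.

C = 0.272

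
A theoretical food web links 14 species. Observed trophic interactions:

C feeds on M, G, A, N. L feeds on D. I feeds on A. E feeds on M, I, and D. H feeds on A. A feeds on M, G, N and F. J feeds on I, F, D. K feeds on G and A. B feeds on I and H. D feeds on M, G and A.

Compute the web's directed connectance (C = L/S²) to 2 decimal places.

C = 0.12

The web has S = 14 species and L = 24 feeding links.
C = L / S² = 24 / 196 = 0.1224 ≈ 0.12.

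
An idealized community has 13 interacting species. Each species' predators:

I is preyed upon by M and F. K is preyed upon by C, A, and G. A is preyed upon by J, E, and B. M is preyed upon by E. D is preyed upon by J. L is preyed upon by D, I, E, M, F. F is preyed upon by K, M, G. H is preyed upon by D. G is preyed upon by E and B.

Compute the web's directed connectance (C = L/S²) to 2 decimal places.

The web has S = 13 species and L = 21 feeding links.
C = L / S² = 21 / 169 = 0.1243 ≈ 0.12.

C = 0.12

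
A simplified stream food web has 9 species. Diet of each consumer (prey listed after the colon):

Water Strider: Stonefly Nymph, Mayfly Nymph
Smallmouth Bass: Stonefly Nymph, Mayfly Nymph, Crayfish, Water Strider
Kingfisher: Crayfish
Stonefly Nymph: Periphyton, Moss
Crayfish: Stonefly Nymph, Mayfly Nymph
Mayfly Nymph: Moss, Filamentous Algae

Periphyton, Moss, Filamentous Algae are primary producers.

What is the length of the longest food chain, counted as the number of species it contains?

4 species

One longest chain: Periphyton → Stonefly Nymph → Crayfish → Smallmouth Bass.
It has 4 species and 3 links.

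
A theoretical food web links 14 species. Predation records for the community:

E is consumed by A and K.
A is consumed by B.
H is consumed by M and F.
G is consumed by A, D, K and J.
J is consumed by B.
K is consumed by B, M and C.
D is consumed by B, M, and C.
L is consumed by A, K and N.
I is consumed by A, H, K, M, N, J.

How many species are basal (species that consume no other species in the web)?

Basal species (no prey listed): E, I, L, G.
Count: 4.

4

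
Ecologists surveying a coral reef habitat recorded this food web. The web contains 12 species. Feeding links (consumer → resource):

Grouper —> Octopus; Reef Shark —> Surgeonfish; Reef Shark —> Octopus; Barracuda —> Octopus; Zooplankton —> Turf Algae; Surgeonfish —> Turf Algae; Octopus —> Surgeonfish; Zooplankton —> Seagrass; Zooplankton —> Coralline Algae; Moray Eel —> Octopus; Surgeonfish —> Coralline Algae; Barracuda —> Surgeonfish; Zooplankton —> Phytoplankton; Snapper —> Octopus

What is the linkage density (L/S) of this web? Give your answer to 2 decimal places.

L/S = 1.17

There are L = 14 links among S = 12 species.
L/S = 14/12 = 1.1667 ≈ 1.17.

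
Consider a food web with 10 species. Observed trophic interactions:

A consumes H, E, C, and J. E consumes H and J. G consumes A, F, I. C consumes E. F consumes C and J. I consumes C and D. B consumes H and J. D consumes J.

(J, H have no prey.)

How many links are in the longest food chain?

4 links

One longest chain: J → E → C → F → G.
It has 5 species and 4 links.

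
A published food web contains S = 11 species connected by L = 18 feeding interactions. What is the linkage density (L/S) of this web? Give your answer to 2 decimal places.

L/S = 1.64

There are L = 18 links among S = 11 species.
L/S = 18/11 = 1.6364 ≈ 1.64.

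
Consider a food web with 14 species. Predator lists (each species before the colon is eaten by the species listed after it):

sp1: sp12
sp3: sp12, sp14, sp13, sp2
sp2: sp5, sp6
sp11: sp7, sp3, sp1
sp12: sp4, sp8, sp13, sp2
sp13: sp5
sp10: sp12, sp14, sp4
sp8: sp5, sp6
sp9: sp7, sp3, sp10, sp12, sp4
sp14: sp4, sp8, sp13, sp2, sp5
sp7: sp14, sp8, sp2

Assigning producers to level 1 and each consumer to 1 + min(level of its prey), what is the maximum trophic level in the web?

4

Producers (level 1): sp9, sp11.
Following each consumer down to its lowest-level prey: sp9 → sp7 → sp8 → sp6 (levels 1 through 4).
All prey of sp6 (sp8 3, sp2 3) are at level 3 or above, so sp6 is at level 1 + 3 = 4.
Every consumer has at least one prey at level 3 or below, so none exceeds level 4.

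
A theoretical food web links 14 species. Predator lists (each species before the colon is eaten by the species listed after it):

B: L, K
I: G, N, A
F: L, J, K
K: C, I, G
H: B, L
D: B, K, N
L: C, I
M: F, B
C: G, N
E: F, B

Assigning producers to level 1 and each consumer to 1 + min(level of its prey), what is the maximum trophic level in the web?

4

Producers (level 1): E, H, M, D.
Following each consumer down to its lowest-level prey: D → K → I → A (levels 1 through 4).
All prey of A (I 3) are at level 3 or above, so A is at level 1 + 3 = 4.
Every consumer has at least one prey at level 3 or below, so none exceeds level 4.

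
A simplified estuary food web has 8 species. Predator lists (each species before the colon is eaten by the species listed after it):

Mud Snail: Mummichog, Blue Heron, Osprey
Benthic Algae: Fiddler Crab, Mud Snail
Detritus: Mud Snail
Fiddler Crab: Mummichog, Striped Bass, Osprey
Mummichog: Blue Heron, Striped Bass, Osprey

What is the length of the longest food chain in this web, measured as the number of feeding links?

One longest chain: Benthic Algae → Fiddler Crab → Mummichog → Blue Heron.
It has 4 species and 3 links.

3 links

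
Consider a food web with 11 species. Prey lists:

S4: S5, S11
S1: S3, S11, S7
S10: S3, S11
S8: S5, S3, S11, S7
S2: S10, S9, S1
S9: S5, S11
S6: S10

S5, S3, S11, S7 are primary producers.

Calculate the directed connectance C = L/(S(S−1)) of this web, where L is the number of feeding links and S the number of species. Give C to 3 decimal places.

The web has S = 11 species and L = 17 feeding links.
C = L / (S(S−1)) = 17 / 110 = 0.1545 ≈ 0.155.

C = 0.155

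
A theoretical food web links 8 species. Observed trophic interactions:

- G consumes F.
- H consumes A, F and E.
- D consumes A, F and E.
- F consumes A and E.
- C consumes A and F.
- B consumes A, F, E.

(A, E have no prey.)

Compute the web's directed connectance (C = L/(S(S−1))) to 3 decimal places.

C = 0.250

The web has S = 8 species and L = 14 feeding links.
C = L / (S(S−1)) = 14 / 56 = 0.2500 ≈ 0.250.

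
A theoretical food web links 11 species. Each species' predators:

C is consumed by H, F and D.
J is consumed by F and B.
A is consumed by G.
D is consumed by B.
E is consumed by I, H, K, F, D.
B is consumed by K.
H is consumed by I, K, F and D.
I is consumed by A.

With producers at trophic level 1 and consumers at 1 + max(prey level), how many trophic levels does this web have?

5

Producers (level 1): E, J, C.
E → H → D → B → K gives K level 5.
No species has a prey at level 5, so no species reaches level 6.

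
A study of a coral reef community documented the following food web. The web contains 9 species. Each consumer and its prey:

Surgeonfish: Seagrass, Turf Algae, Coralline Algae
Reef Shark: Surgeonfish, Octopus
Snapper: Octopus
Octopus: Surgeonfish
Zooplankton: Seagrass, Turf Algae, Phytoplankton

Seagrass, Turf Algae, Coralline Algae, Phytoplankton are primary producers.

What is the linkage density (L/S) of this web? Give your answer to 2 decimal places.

There are L = 10 links among S = 9 species.
L/S = 10/9 = 1.1111 ≈ 1.11.

L/S = 1.11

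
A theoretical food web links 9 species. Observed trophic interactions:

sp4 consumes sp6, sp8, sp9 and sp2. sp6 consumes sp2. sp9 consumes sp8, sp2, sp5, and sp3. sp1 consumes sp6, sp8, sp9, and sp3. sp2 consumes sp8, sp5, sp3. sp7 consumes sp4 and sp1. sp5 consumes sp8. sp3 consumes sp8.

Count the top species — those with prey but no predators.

Top species (has prey, but nothing eats it): sp7.
Count: 1.

1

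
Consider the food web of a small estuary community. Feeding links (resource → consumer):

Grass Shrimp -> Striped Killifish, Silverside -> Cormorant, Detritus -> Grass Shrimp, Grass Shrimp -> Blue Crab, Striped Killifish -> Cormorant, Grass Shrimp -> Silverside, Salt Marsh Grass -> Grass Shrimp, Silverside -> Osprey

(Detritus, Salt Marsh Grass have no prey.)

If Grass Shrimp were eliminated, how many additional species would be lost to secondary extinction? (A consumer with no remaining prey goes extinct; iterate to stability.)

5

Remove Grass Shrimp.
Round 1: Silverside (all prey gone), Striped Killifish (all prey gone), Blue Crab (all prey gone) → extinct.
Round 2: Osprey (all prey gone), Cormorant (all prey gone) → extinct.
No further losses. Total secondary extinctions: 5.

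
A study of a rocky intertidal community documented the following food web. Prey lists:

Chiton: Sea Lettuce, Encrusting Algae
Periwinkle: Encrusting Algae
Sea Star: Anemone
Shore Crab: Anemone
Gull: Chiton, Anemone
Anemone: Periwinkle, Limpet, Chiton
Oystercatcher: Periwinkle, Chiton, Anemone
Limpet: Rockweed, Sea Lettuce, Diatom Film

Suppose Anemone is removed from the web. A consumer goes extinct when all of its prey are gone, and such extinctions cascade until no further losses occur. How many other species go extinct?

Remove Anemone.
Round 1: Shore Crab (all prey gone), Sea Star (all prey gone) → extinct.
No further losses. Total secondary extinctions: 2.

2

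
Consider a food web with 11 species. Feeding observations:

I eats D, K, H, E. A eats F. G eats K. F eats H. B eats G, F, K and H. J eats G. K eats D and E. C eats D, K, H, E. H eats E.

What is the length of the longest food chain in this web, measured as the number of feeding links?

3 links

One longest chain: E → K → G → B.
It has 4 species and 3 links.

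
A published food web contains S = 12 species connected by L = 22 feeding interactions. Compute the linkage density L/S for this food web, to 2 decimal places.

There are L = 22 links among S = 12 species.
L/S = 22/12 = 1.8333 ≈ 1.83.

L/S = 1.83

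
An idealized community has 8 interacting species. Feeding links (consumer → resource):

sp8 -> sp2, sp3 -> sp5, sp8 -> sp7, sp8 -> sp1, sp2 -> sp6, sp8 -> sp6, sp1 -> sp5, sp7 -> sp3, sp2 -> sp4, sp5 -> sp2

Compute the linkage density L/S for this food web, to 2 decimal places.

L/S = 1.25

There are L = 10 links among S = 8 species.
L/S = 10/8 = 1.2500 ≈ 1.25.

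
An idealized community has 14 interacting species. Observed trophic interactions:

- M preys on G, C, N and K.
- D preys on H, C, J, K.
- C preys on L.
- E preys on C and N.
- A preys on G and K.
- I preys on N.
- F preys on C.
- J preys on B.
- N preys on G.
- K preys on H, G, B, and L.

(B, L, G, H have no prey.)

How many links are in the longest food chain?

One longest chain: L → C → E.
It has 3 species and 2 links.

2 links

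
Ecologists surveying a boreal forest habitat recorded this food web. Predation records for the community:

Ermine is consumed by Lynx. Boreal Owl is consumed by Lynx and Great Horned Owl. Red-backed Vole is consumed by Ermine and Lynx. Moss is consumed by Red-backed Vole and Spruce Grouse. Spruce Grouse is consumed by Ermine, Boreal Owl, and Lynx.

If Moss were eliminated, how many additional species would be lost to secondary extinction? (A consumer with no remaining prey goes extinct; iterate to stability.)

6

Remove Moss.
Round 1: Spruce Grouse (all prey gone), Red-backed Vole (all prey gone) → extinct.
Round 2: Boreal Owl (all prey gone), Ermine (all prey gone) → extinct.
Round 3: Great Horned Owl (all prey gone), Lynx (all prey gone) → extinct.
No further losses. Total secondary extinctions: 6.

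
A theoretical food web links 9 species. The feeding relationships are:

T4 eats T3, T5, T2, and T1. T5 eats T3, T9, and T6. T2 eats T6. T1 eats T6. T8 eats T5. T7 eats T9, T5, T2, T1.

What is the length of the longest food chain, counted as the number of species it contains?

One longest chain: T6 → T2 → T7.
It has 3 species and 2 links.

3 species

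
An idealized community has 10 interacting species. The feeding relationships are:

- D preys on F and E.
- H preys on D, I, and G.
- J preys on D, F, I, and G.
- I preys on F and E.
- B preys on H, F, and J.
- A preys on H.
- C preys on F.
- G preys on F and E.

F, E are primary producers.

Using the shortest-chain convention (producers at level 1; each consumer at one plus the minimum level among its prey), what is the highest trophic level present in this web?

Producers (level 1): F, E.
Following each consumer down to its lowest-level prey: F → I → H → A (levels 1 through 4).
All prey of A (H 3) are at level 3 or above, so A is at level 1 + 3 = 4.
Every consumer has at least one prey at level 3 or below, so none exceeds level 4.

4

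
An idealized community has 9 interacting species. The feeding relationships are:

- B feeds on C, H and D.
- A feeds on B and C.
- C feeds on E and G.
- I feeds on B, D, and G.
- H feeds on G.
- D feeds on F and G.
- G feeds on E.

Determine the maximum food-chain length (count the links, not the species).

4 links

One longest chain: E → G → D → B → A.
It has 5 species and 4 links.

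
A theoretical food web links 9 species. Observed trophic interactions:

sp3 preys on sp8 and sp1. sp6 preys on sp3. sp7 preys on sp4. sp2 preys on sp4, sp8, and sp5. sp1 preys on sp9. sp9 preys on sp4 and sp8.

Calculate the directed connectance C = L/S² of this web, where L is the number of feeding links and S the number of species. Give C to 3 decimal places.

C = 0.123

The web has S = 9 species and L = 10 feeding links.
C = L / S² = 10 / 81 = 0.1235 ≈ 0.123.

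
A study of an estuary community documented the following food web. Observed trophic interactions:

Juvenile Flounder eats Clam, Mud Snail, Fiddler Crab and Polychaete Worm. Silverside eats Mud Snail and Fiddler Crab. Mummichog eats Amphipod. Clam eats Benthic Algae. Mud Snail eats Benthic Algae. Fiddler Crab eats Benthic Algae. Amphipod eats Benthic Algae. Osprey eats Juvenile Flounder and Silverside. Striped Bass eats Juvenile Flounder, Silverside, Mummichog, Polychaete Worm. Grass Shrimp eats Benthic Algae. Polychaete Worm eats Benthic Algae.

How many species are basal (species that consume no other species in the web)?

Basal species (no prey listed): Benthic Algae.
Count: 1.

1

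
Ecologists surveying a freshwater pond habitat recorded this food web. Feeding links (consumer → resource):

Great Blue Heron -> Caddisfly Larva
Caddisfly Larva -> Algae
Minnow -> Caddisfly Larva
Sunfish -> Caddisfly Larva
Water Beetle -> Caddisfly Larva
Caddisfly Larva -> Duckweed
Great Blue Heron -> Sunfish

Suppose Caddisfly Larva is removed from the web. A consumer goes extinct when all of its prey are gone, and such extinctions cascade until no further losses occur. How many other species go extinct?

4

Remove Caddisfly Larva.
Round 1: Minnow (all prey gone), Sunfish (all prey gone), Water Beetle (all prey gone) → extinct.
Round 2: Great Blue Heron (all prey gone) → extinct.
No further losses. Total secondary extinctions: 4.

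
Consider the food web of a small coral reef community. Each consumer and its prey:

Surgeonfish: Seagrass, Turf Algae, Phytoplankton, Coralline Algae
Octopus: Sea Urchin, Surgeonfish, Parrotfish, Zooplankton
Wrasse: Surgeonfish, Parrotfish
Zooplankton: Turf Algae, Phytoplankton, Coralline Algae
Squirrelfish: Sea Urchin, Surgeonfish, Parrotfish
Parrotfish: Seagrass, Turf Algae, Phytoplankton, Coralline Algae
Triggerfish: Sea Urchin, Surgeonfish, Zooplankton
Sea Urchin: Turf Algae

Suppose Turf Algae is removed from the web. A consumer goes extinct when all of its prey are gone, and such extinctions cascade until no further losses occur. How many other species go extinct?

Remove Turf Algae.
Round 1: Sea Urchin (all prey gone) → extinct.
No further losses. Total secondary extinctions: 1.

1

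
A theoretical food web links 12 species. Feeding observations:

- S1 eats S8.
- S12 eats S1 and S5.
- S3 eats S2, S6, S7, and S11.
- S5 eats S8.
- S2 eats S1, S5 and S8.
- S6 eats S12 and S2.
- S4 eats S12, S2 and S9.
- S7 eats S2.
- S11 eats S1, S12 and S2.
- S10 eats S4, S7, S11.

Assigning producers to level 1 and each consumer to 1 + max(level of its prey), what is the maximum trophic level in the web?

Producers (level 1): S8, S9.
S8 → S5 → S12 → S6 → S3 gives S3 level 5.
No species has a prey at level 5, so no species reaches level 6.

5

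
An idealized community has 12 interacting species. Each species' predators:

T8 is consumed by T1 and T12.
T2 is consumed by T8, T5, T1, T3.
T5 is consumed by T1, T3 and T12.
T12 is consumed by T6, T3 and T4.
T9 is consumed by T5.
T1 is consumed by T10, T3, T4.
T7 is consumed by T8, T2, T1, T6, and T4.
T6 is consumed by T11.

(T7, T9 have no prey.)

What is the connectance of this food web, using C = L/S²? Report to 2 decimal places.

The web has S = 12 species and L = 22 feeding links.
C = L / S² = 22 / 144 = 0.1528 ≈ 0.15.

C = 0.15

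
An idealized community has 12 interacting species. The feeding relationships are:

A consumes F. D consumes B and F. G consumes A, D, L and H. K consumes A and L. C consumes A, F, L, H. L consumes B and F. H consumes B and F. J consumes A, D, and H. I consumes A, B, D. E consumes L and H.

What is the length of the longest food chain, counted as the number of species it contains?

One longest chain: B → D → I.
It has 3 species and 2 links.

3 species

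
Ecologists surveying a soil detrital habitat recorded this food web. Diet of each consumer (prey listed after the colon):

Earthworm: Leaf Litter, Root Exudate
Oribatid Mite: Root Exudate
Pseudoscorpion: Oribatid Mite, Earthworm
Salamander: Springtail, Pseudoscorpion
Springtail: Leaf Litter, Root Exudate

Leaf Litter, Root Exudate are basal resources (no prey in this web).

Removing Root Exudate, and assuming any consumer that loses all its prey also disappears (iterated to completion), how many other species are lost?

Remove Root Exudate.
Round 1: Oribatid Mite (all prey gone) → extinct.
No further losses. Total secondary extinctions: 1.

1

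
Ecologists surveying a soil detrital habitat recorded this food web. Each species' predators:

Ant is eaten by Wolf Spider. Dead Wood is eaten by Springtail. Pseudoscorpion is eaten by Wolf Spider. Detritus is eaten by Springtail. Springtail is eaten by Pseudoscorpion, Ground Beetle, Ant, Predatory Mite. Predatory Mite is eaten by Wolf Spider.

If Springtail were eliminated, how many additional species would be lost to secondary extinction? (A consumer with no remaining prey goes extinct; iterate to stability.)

Remove Springtail.
Round 1: Pseudoscorpion (all prey gone), Ant (all prey gone), Ground Beetle (all prey gone), Predatory Mite (all prey gone) → extinct.
Round 2: Wolf Spider (all prey gone) → extinct.
No further losses. Total secondary extinctions: 5.

5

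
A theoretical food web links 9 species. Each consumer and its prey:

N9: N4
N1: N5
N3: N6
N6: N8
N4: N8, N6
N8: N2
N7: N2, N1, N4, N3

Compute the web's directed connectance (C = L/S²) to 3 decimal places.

C = 0.136

The web has S = 9 species and L = 11 feeding links.
C = L / S² = 11 / 81 = 0.1358 ≈ 0.136.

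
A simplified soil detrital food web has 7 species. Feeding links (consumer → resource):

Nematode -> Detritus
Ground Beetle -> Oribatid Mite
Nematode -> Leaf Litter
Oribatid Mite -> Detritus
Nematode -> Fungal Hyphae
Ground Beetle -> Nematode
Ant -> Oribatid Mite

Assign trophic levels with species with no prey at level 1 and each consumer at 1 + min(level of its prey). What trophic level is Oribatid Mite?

Detritus has no prey (basal) → level 1.
Oribatid Mite eats Detritus → level 2.

Trophic level 2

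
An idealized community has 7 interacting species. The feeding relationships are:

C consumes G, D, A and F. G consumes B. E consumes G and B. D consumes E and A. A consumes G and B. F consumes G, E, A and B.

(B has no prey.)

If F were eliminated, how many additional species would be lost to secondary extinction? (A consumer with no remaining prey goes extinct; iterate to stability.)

Remove F.
Every predator of it retains at least one other prey: C still has G, A, D.
No consumer loses all prey, so no secondary extinctions occur.

0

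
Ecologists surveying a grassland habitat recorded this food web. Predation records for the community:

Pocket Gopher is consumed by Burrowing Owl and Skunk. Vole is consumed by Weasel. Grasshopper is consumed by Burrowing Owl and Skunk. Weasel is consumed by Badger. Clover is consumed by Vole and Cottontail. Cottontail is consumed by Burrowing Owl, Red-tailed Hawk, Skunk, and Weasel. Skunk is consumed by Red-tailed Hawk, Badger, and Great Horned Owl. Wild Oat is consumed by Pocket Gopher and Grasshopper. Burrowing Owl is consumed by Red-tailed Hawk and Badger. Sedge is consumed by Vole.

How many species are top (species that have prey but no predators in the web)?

Top species (has prey, but nothing eats it): Great Horned Owl, Red-tailed Hawk, Badger.
Count: 3.

3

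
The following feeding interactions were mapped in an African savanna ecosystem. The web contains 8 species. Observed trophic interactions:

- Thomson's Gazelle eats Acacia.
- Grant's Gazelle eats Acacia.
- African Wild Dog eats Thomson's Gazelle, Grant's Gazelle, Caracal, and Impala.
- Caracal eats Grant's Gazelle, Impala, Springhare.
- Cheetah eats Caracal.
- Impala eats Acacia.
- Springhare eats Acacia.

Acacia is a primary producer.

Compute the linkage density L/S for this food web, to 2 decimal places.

L/S = 1.50

There are L = 12 links among S = 8 species.
L/S = 12/8 = 1.5000 ≈ 1.50.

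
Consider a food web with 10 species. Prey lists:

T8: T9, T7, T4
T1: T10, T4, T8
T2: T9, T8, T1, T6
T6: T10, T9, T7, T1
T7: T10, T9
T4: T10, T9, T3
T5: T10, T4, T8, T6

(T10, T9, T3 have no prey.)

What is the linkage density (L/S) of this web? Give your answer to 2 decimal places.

L/S = 2.30

There are L = 23 links among S = 10 species.
L/S = 23/10 = 2.3000 ≈ 2.30.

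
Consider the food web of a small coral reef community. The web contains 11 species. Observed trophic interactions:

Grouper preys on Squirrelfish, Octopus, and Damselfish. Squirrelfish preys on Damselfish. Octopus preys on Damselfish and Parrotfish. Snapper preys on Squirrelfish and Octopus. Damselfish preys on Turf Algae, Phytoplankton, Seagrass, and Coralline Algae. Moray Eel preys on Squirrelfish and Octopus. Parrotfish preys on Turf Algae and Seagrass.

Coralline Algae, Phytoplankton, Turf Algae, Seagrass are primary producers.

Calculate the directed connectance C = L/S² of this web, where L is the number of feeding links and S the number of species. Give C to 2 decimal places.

C = 0.13

The web has S = 11 species and L = 16 feeding links.
C = L / S² = 16 / 121 = 0.1322 ≈ 0.13.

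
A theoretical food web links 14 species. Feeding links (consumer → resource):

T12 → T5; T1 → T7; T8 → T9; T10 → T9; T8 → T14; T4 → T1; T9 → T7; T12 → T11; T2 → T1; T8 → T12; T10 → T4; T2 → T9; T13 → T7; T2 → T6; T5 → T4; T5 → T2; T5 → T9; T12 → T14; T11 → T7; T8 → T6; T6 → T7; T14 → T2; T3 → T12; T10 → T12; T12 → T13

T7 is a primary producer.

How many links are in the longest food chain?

One longest chain: T7 → T9 → T2 → T14 → T12 → T10.
It has 6 species and 5 links.

5 links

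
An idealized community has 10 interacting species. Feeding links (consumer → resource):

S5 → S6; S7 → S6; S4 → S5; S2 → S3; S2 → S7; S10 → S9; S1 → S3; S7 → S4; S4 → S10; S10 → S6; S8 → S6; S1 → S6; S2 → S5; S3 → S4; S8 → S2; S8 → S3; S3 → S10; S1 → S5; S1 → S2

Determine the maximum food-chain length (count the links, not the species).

One longest chain: S6 → S10 → S4 → S7 → S2 → S1.
It has 6 species and 5 links.

5 links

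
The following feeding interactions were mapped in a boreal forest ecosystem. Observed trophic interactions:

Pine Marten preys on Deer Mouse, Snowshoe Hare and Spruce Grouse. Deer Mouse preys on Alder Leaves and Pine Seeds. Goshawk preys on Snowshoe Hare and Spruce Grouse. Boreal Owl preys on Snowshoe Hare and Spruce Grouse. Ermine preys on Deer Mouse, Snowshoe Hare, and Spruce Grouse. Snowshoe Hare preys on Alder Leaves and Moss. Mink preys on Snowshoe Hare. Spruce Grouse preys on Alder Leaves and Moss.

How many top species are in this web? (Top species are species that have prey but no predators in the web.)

5

Top species (has prey, but nothing eats it): Pine Marten, Boreal Owl, Ermine, Mink, Goshawk.
Count: 5.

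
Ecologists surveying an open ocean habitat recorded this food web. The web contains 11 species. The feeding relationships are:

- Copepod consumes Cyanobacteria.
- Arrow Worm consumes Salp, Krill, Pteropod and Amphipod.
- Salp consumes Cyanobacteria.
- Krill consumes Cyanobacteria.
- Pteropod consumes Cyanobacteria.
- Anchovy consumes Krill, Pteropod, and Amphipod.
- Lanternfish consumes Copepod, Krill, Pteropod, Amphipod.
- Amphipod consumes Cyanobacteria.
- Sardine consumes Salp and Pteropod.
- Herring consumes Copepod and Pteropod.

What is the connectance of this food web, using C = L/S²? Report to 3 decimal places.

C = 0.165

The web has S = 11 species and L = 20 feeding links.
C = L / S² = 20 / 121 = 0.1653 ≈ 0.165.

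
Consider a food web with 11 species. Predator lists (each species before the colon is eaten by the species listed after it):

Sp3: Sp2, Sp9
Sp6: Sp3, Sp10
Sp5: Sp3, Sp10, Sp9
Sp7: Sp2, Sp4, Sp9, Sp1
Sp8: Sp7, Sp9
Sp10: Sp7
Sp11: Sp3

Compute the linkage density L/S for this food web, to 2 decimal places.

L/S = 1.36

There are L = 15 links among S = 11 species.
L/S = 15/11 = 1.3636 ≈ 1.36.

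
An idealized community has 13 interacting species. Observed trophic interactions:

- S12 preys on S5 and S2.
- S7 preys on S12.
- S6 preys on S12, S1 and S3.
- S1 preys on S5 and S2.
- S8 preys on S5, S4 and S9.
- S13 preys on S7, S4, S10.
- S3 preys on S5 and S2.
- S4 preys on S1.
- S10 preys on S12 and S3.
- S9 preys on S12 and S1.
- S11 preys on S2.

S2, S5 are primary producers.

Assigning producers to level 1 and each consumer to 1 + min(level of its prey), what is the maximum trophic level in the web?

4

Producers (level 1): S2, S5.
Following each consumer down to its lowest-level prey: S2 → S12 → S7 → S13 (levels 1 through 4).
All prey of S13 (S7 3, S10 3, S4 3) are at level 3 or above, so S13 is at level 1 + 3 = 4.
Every consumer has at least one prey at level 3 or below, so none exceeds level 4.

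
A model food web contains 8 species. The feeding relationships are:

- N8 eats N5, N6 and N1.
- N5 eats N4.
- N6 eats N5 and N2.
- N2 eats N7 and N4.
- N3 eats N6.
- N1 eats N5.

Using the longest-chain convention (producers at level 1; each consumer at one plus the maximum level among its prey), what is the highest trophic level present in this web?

Producers (level 1): N7, N4.
N7 → N2 → N6 → N8 gives N8 level 4.
No species has a prey at level 4, so no species reaches level 5.

4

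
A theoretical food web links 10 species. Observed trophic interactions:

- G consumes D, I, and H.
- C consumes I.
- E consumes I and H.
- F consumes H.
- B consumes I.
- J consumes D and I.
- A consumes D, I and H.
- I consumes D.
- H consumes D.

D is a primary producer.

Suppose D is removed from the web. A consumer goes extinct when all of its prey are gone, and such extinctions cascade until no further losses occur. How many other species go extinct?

9

Remove D.
Round 1: I (all prey gone), H (all prey gone) → extinct.
Round 2: E (all prey gone), C (all prey gone), J (all prey gone), F (all prey gone), B (all prey gone), A (all prey gone), G (all prey gone) → extinct.
No further losses. Total secondary extinctions: 9.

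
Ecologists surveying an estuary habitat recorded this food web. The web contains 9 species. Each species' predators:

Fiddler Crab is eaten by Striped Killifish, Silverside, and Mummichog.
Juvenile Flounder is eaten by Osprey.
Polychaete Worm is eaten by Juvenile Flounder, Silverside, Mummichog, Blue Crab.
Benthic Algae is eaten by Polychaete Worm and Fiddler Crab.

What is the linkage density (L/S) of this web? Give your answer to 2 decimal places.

There are L = 10 links among S = 9 species.
L/S = 10/9 = 1.1111 ≈ 1.11.

L/S = 1.11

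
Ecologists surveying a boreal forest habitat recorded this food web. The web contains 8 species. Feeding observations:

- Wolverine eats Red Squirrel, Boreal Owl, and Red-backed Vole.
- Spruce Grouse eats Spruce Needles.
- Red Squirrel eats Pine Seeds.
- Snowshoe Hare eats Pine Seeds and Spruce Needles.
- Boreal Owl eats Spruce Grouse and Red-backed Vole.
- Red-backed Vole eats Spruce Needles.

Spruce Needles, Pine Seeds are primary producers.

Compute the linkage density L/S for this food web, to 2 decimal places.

There are L = 10 links among S = 8 species.
L/S = 10/8 = 1.2500 ≈ 1.25.

L/S = 1.25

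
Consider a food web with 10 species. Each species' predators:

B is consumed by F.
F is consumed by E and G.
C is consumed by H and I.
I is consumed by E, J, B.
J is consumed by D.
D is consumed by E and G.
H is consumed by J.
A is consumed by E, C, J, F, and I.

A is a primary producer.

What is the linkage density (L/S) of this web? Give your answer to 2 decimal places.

There are L = 17 links among S = 10 species.
L/S = 17/10 = 1.7000 ≈ 1.70.

L/S = 1.70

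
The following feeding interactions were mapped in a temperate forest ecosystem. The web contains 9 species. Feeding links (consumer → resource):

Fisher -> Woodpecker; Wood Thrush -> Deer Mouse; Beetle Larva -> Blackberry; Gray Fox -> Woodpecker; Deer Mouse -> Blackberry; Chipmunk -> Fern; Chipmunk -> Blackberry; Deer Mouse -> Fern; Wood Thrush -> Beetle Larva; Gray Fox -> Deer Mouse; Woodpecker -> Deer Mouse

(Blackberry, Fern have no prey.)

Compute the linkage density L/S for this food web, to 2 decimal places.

L/S = 1.22

There are L = 11 links among S = 9 species.
L/S = 11/9 = 1.2222 ≈ 1.22.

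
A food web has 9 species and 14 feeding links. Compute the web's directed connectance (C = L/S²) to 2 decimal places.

The web has S = 9 species and L = 14 feeding links.
C = L / S² = 14 / 81 = 0.1728 ≈ 0.17.

C = 0.17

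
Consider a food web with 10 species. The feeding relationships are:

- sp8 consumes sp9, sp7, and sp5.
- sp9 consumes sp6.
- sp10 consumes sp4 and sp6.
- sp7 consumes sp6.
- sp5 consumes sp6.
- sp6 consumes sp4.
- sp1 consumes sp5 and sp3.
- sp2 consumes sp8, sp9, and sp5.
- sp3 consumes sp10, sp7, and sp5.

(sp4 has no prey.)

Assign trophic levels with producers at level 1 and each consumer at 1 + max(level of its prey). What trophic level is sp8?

sp4 is a producer → level 1.
sp6 eats sp4 → level 2.
sp9 eats sp6 → level 3.
sp8 eats sp9 (level 3); other prey at levels: sp7 3, sp5 3 → level 4.

Trophic level 4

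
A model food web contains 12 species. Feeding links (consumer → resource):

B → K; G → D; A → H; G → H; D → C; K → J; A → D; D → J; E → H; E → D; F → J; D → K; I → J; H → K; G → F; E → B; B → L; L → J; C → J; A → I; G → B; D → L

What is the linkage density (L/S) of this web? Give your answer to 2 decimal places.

L/S = 1.83

There are L = 22 links among S = 12 species.
L/S = 22/12 = 1.8333 ≈ 1.83.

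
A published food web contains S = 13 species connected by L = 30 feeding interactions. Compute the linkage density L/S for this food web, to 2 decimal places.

L/S = 2.31

There are L = 30 links among S = 13 species.
L/S = 30/13 = 2.3077 ≈ 2.31.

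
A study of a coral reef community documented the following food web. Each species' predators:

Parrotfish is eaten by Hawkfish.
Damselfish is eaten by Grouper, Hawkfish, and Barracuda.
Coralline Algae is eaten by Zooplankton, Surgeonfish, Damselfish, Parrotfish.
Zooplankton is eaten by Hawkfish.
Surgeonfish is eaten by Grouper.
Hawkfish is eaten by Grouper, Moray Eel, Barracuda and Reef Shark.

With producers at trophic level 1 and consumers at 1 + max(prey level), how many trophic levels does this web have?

Producers (level 1): Coralline Algae.
Coralline Algae → Zooplankton → Hawkfish → Barracuda gives Barracuda level 4.
No species has a prey at level 4, so no species reaches level 5.

4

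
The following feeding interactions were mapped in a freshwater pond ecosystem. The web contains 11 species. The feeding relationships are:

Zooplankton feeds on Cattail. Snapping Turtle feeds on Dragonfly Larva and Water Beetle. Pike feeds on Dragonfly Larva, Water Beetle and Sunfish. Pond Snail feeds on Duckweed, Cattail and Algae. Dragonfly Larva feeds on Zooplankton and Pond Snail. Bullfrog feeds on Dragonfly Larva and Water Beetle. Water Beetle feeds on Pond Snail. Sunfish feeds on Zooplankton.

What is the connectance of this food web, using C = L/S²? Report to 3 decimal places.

C = 0.124

The web has S = 11 species and L = 15 feeding links.
C = L / S² = 15 / 121 = 0.1240 ≈ 0.124.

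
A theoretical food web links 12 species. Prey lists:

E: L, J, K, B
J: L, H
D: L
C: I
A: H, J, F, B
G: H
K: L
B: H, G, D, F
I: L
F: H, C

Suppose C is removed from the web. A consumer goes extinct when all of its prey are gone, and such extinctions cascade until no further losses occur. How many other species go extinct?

Remove C.
Every predator of it retains at least one other prey: F still has H.
No consumer loses all prey, so no secondary extinctions occur.

0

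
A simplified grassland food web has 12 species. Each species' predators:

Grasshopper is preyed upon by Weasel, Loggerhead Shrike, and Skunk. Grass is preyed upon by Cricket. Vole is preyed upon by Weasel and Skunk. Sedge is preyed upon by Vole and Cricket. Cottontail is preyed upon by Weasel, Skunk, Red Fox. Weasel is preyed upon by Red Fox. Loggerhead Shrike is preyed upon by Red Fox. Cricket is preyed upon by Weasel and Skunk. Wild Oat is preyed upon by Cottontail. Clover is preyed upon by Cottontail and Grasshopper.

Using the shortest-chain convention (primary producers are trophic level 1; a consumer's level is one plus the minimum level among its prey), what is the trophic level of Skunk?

Trophic level 3

Clover is a producer → level 1.
Cottontail eats Clover → level 2.
Skunk eats Cottontail → level 3.
No prey of Skunk is below level 2, so 3 is the minimum.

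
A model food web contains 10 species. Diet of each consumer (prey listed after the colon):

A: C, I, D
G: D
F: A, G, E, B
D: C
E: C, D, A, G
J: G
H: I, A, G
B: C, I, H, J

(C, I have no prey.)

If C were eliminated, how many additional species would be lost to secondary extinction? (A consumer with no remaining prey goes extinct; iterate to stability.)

Remove C.
Round 1: D (all prey gone) → extinct.
Round 2: G (all prey gone) → extinct.
Round 3: J (all prey gone) → extinct.
No further losses. Total secondary extinctions: 3.

3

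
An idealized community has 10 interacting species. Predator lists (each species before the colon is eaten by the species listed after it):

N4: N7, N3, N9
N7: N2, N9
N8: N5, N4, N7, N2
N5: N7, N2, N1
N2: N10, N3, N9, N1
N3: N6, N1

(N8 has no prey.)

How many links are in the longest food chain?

5 links

One longest chain: N8 → N5 → N7 → N2 → N3 → N6.
It has 6 species and 5 links.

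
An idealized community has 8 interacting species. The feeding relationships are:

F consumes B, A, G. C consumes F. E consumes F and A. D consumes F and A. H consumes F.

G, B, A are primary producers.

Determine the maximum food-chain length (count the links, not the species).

One longest chain: G → F → H.
It has 3 species and 2 links.

2 links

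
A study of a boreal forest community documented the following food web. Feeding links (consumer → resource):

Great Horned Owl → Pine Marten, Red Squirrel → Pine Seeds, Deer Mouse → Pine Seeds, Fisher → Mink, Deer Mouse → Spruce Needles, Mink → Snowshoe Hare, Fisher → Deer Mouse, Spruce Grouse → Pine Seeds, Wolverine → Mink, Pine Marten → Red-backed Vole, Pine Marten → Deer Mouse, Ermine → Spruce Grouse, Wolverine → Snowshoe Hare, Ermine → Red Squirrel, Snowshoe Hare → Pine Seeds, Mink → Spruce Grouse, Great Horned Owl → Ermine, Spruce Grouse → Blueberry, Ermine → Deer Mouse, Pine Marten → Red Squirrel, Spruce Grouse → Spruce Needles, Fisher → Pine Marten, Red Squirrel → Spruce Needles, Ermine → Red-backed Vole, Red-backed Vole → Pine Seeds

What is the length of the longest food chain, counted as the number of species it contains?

One longest chain: Pine Seeds → Spruce Grouse → Ermine → Great Horned Owl.
It has 4 species and 3 links.

4 species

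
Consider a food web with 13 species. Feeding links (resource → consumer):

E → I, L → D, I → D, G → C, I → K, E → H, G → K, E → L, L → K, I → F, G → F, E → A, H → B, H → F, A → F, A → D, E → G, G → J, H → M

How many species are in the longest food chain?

One longest chain: E → G → F.
It has 3 species and 2 links.

3 species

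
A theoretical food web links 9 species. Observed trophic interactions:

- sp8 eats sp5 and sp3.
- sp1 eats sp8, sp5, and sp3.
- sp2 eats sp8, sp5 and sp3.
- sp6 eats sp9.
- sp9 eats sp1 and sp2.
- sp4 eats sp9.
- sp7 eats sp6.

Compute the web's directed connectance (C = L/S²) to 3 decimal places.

The web has S = 9 species and L = 13 feeding links.
C = L / S² = 13 / 81 = 0.1605 ≈ 0.160.

C = 0.160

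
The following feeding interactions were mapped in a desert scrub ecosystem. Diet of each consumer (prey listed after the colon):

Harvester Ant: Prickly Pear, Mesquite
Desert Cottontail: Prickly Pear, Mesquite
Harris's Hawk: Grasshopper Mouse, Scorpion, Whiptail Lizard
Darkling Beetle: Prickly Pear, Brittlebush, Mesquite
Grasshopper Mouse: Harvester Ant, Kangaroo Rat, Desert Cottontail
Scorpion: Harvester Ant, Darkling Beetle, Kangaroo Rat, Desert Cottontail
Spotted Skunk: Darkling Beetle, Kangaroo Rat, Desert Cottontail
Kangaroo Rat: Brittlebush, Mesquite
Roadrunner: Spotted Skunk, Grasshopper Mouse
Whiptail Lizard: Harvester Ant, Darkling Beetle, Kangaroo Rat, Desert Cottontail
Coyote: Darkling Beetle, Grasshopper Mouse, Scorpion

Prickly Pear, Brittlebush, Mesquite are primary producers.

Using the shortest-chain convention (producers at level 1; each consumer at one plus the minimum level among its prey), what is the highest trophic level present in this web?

Producers (level 1): Prickly Pear, Brittlebush, Mesquite.
Following each consumer down to its lowest-level prey: Prickly Pear → Harvester Ant → Grasshopper Mouse → Roadrunner (levels 1 through 4).
All prey of Roadrunner (Grasshopper Mouse 3, Spotted Skunk 3) are at level 3 or above, so Roadrunner is at level 1 + 3 = 4.
Every consumer has at least one prey at level 3 or below, so none exceeds level 4.

4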